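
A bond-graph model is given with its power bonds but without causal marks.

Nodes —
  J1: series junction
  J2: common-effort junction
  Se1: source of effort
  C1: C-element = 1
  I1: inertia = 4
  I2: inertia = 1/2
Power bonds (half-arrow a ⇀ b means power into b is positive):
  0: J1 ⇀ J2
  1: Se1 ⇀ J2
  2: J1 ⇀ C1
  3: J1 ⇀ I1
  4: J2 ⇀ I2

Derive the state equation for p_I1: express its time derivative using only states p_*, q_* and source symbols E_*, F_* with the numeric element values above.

dp_I1/dt = -E_Se1 - q_C1

b1 |J2  (Se1 fixes effort; stroke away)
b0 |J1  (0-jn J2 has e-setter on 1)
b4 |I2  (J2 effort already set via bond 1)
b2 |J1  (C1: C, integral causality)
b3 |I1  (closing 1-jn rule on J1)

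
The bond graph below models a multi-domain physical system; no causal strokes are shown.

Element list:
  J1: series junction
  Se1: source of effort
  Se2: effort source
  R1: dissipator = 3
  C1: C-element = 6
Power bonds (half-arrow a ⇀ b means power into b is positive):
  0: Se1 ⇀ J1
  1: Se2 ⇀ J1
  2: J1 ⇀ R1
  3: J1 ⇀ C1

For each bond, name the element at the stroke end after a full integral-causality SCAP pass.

bond 0 stroke→J1
bond 1 stroke→J1
bond 2 stroke→R1
bond 3 stroke→J1

b0 stroke at J1  (Se1: effort source, stroke at far end)
b1 stroke at J1  (Se2 (Se) sets effort on bond)
b3 stroke at J1  (C1 integral (e out))
b2 stroke at R1  (J1: last free bond brings flow in)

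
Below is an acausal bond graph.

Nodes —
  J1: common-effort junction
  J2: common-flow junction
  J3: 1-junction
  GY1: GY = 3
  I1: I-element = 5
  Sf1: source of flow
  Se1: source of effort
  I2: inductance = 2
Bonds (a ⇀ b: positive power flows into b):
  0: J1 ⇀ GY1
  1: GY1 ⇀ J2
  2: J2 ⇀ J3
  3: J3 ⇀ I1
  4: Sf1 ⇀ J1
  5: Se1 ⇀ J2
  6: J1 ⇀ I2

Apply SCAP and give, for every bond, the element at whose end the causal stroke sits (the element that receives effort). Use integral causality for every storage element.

b0 |J1
b1 |J2
b2 |J3
b3 |I1
b4 |Sf1
b5 |J2
b6 |I2

β4 stroke→Sf1  (Sf1 fixes flow; stroke at Sf1)
β5 stroke→J2  (source Se1 imposes e)
β3 stroke→I1  (prefer integral on I1)
β2 stroke→J3  (J3 flow already set via bond 3)
β1 stroke→J2  (common-f at J2 fixed by 2)
β0 stroke→J1  (GY1: gyrator matches bond 1)
β6 stroke→I2  (J1: bond 0 brought effort, rest push out)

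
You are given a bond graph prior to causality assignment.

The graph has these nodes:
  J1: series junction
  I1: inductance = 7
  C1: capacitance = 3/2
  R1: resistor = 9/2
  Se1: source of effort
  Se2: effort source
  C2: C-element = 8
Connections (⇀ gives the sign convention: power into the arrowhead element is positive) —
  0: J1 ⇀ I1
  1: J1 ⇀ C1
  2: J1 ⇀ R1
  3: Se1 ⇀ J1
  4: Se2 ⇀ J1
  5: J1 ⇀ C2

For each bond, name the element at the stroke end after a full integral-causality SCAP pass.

bond 0 stroke at I1
bond 1 stroke at J1
bond 2 stroke at J1
bond 3 stroke at J1
bond 4 stroke at J1
bond 5 stroke at J1

β3 |J1  (Se1 fixes effort; stroke away)
β4 |J1  (source Se2 imposes e)
β0 |I1  (I1 outputs flow p/I1)
β1 |J1  (common-f at J1 fixed by 0)
β2 |J1  (J1 flow already set via bond 0)
β5 |J1  (1-jn J1 has f-setter on 0)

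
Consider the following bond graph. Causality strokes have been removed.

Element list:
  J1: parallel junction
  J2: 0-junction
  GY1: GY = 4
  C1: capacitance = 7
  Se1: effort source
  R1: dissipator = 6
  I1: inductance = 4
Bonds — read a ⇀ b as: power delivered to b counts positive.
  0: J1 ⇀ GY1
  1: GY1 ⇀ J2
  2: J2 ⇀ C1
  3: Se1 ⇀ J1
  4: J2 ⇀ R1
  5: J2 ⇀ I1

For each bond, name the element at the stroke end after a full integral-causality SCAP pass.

β0 stroke at GY1
β1 stroke at GY1
β2 stroke at J2
β3 stroke at J1
β4 stroke at R1
β5 stroke at I1

#3 stroke at J1  (source Se1 imposes e)
#0 stroke at GY1  (J1 effort already set via bond 3)
#1 stroke at GY1  (GY GY1: same side as bond 0)
#2 stroke at J2  (C1 outputs effort q/C1)
#4 stroke at R1  (common-e at J2 fixed by 2)
#5 stroke at I1  (common-e at J2 fixed by 2)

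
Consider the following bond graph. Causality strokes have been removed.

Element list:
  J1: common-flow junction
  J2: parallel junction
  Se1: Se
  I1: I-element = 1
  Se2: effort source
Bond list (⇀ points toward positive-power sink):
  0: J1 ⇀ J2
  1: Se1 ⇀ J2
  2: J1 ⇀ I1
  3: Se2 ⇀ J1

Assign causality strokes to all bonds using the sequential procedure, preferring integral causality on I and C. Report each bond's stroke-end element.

β0 stroke at J1
β1 stroke at J2
β2 stroke at I1
β3 stroke at J1

b1 →J2  (source Se1 imposes e)
b3 →J1  (Se2 fixes effort; stroke away)
b0 →J1  (0-jn J2 has e-setter on 1)
b2 →I1  (J1 needs exactly one f-in)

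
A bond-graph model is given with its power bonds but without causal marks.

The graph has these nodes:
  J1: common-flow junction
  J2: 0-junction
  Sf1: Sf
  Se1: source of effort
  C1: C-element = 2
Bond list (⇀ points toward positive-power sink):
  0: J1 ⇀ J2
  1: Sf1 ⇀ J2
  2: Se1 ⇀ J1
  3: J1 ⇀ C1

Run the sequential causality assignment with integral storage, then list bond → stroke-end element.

β0 |J2
β1 |Sf1
β2 |J1
β3 |J1

bond 1 |Sf1  (source Sf1 imposes f)
bond 2 |J1  (source Se1 imposes e)
bond 0 |J2  (J2: last free bond brings effort in)
bond 3 |J1  (common-f at J1 fixed by 0)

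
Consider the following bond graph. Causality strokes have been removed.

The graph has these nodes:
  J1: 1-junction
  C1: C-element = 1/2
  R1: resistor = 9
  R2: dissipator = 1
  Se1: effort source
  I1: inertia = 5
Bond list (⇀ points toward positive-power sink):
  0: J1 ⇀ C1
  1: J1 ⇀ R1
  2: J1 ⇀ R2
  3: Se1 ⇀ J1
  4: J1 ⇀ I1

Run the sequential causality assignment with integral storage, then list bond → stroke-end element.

bond 0 stroke→J1
bond 1 stroke→J1
bond 2 stroke→J1
bond 3 stroke→J1
bond 4 stroke→I1

#3 |J1  (Se1 (Se) sets effort on bond)
#0 |J1  (C1 outputs effort q/C1)
#4 |I1  (prefer integral on I1)
#1 |J1  (common-f at J1 fixed by 4)
#2 |J1  (J1 flow already set via bond 4)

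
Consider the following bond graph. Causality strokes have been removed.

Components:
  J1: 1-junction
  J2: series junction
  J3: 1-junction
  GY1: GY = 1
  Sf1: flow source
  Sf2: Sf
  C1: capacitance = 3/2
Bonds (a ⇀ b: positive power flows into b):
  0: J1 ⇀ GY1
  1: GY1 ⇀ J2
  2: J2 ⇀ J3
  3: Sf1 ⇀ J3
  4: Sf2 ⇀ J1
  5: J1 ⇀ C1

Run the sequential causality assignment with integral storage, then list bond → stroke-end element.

#0 →J1
#1 →J2
#2 →J3
#3 →Sf1
#4 →Sf2
#5 →J1

bond 3 stroke→Sf1  (Sf1 (Sf) sets flow on bond)
bond 4 stroke→Sf2  (source Sf2 imposes f)
bond 0 stroke→J1  (J1: bond 4 brought flow, rest push out)
bond 5 stroke→J1  (J1 flow already set via bond 4)
bond 2 stroke→J3  (common-f at J3 fixed by 3)
bond 1 stroke→J2  (GY1: gyrator matches bond 0)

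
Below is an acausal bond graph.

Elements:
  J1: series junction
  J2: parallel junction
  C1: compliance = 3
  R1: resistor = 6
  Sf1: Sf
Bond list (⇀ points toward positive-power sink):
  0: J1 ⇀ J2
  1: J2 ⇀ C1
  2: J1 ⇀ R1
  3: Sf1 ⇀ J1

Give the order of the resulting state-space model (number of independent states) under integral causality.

#3 stroke at Sf1  (source Sf1 imposes f)
#0 stroke at J1  (J1: bond 3 brought flow, rest push out)
#2 stroke at J1  (J1 flow already set via bond 3)
#1 stroke at J2  (J2 needs exactly one e-in)

1  (C1 all integral)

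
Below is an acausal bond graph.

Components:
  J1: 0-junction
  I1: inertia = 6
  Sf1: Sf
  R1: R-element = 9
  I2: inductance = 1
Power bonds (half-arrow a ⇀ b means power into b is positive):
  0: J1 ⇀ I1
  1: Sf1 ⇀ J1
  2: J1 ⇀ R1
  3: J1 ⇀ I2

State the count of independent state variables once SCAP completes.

β1 stroke at Sf1  (Sf1 fixes flow; stroke at Sf1)
β0 stroke at I1  (I1 outputs flow p/I1)
β3 stroke at I2  (I2 integral (f out))
β2 stroke at J1  (only one effort-in slot at J1)

2  (I1, I2 all integral)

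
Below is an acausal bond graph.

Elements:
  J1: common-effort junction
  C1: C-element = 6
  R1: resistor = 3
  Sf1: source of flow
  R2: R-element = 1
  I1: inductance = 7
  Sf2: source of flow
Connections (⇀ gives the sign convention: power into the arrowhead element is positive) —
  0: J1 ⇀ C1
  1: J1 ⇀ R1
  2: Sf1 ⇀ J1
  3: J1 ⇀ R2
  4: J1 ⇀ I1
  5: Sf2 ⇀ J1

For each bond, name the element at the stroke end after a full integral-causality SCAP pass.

b2 →Sf1  (Sf1: flow source, stroke at near end)
b5 →Sf2  (Sf2: flow source, stroke at near end)
b0 →J1  (C1 integral (e out))
b1 →R1  (0-jn J1 has e-setter on 0)
b3 →R2  (0-jn J1 has e-setter on 0)
b4 →I1  (0-jn J1 has e-setter on 0)

bond 0 stroke→J1
bond 1 stroke→R1
bond 2 stroke→Sf1
bond 3 stroke→R2
bond 4 stroke→I1
bond 5 stroke→Sf2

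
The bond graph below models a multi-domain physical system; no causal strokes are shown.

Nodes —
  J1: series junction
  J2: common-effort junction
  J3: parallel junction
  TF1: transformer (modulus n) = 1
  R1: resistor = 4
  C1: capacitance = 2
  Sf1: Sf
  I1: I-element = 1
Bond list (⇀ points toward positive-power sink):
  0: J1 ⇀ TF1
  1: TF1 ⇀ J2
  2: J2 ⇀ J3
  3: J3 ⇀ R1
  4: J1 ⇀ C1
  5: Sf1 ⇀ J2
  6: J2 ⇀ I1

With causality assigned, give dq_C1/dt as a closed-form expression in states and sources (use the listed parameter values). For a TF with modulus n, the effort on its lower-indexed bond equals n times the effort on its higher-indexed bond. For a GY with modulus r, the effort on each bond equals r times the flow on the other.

β5 stroke→Sf1  (source Sf1 imposes f)
β4 stroke→J1  (C1: C, integral causality)
β0 stroke→TF1  (only one flow-in slot at J1)
β1 stroke→J2  (through TF1, causality passes straight; one stroke at TF1)
β2 stroke→J3  (common-e at J2 fixed by 1)
β6 stroke→I1  (common-e at J2 fixed by 1)
β3 stroke→R1  (0-jn J3 has e-setter on 2)

dq_C1/dt = -F_Sf1 + p_I1 - q_C1/8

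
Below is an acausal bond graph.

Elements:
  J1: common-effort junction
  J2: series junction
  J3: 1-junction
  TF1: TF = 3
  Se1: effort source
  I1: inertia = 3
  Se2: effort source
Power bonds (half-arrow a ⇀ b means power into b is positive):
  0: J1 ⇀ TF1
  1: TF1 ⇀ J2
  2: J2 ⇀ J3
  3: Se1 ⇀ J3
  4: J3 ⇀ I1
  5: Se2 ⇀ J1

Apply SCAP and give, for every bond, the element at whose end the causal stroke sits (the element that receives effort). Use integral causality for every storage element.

β3 |J3  (Se1 fixes effort; stroke away)
β5 |J1  (Se2 fixes effort; stroke away)
β0 |TF1  (J1: bond 5 brought effort, rest push out)
β1 |J2  (TF TF1: opposite of bond 0)
β2 |J3  (J2 needs exactly one f-in)
β4 |I1  (only one flow-in slot at J3)

β0 →TF1
β1 →J2
β2 →J3
β3 →J3
β4 →I1
β5 →J1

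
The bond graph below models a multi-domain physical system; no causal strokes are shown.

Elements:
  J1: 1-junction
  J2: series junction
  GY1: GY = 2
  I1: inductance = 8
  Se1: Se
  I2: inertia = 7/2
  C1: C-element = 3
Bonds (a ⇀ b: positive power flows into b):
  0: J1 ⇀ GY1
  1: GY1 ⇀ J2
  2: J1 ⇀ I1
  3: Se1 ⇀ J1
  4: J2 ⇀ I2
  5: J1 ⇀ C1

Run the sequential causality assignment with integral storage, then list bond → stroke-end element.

bond 0 stroke→J1
bond 1 stroke→J2
bond 2 stroke→I1
bond 3 stroke→J1
bond 4 stroke→I2
bond 5 stroke→J1

β3 |J1  (Se1: effort source, stroke at far end)
β2 |I1  (prefer integral on I1)
β0 |J1  (J1: bond 2 brought flow, rest push out)
β5 |J1  (common-f at J1 fixed by 2)
β1 |J2  (through GY1, causality inverts; strokes same side of GY1)
β4 |I2  (only one flow-in slot at J2)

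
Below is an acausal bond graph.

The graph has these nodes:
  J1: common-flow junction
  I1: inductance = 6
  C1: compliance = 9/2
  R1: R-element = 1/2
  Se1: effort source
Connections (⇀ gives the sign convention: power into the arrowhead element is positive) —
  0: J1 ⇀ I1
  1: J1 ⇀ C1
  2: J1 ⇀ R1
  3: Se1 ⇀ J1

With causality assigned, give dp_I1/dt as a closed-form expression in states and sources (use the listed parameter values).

β3 stroke at J1  (source Se1 imposes e)
β0 stroke at I1  (I1 integral (f out))
β1 stroke at J1  (J1: bond 0 brought flow, rest push out)
β2 stroke at J1  (J1: bond 0 brought flow, rest push out)

dp_I1/dt = E_Se1 - p_I1/12 - 2*q_C1/9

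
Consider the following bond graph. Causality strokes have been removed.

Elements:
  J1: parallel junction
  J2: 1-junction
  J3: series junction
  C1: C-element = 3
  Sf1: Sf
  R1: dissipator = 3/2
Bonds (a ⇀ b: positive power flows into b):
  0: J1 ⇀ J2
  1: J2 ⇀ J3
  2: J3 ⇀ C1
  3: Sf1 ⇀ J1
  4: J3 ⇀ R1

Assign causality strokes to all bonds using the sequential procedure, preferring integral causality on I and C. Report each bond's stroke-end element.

bond 3 stroke→Sf1  (Sf1: flow source, stroke at near end)
bond 0 stroke→J1  (J1 needs exactly one e-in)
bond 1 stroke→J2  (1-jn J2 has f-setter on 0)
bond 2 stroke→J3  (common-f at J3 fixed by 1)
bond 4 stroke→J3  (common-f at J3 fixed by 1)

#0 stroke→J1
#1 stroke→J2
#2 stroke→J3
#3 stroke→Sf1
#4 stroke→J3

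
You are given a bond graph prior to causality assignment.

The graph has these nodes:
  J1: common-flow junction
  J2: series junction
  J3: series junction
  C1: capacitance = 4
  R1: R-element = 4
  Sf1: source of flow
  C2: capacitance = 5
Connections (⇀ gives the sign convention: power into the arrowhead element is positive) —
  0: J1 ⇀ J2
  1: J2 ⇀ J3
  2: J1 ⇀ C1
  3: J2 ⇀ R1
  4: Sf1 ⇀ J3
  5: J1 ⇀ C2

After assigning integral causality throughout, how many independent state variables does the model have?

b4 stroke at Sf1  (Sf1: flow source, stroke at near end)
b1 stroke at J3  (J3 flow already set via bond 4)
b0 stroke at J2  (J2 flow already set via bond 1)
b3 stroke at J2  (1-jn J2 has f-setter on 1)
b2 stroke at J1  (common-f at J1 fixed by 0)
b5 stroke at J1  (J1: bond 0 brought flow, rest push out)

2  (C1, C2 all integral)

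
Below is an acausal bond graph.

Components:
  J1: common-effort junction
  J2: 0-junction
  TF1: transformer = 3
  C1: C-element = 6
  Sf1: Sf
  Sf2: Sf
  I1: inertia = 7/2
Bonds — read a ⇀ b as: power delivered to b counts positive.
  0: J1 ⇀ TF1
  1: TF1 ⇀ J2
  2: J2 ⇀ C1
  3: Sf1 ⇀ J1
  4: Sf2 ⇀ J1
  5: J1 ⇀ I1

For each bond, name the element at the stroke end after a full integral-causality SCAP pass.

β3 stroke at Sf1  (Sf1 fixes flow; stroke at Sf1)
β4 stroke at Sf2  (source Sf2 imposes f)
β2 stroke at J2  (prefer integral on C1)
β1 stroke at TF1  (0-jn J2 has e-setter on 2)
β0 stroke at J1  (TF1 one-in-one-out from 1)
β5 stroke at I1  (common-e at J1 fixed by 0)

β0 →J1
β1 →TF1
β2 →J2
β3 →Sf1
β4 →Sf2
β5 →I1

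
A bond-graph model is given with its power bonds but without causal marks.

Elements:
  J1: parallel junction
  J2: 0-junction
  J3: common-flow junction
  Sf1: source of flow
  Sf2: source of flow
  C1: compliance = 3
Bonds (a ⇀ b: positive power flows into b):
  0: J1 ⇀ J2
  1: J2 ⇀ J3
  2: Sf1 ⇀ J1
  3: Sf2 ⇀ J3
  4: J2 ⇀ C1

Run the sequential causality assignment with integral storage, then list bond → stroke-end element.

β0 →J1
β1 →J3
β2 →Sf1
β3 →Sf2
β4 →J2

#2 stroke at Sf1  (Sf1 (Sf) sets flow on bond)
#3 stroke at Sf2  (Sf2 fixes flow; stroke at Sf2)
#0 stroke at J1  (closing 0-jn rule on J1)
#1 stroke at J3  (J3: bond 3 brought flow, rest push out)
#4 stroke at J2  (only one effort-in slot at J2)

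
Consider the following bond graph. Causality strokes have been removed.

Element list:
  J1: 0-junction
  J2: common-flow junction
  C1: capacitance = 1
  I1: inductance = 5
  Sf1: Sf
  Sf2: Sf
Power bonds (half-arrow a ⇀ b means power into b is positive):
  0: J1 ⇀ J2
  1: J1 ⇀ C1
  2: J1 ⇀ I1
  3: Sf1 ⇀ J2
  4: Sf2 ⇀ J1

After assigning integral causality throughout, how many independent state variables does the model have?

2  (C1, I1 all integral)

β3 |Sf1  (Sf1 (Sf) sets flow on bond)
β4 |Sf2  (Sf2 (Sf) sets flow on bond)
β0 |J2  (J2: bond 3 brought flow, rest push out)
β1 |J1  (C1 outputs effort q/C1)
β2 |I1  (J1 effort already set via bond 1)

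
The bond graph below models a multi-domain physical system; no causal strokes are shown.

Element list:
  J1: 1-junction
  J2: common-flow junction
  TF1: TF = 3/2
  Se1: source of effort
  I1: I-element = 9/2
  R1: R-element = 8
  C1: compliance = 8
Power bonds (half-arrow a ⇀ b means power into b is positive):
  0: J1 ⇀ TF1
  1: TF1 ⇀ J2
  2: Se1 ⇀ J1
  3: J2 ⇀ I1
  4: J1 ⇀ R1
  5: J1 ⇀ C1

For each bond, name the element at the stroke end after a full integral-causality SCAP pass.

β2 |J1  (source Se1 imposes e)
β3 |I1  (prefer integral on I1)
β1 |J2  (J2 flow already set via bond 3)
β0 |TF1  (through TF1, causality passes straight; one stroke at TF1)
β4 |J1  (J1 flow already set via bond 0)
β5 |J1  (1-jn J1 has f-setter on 0)

b0 stroke at TF1
b1 stroke at J2
b2 stroke at J1
b3 stroke at I1
b4 stroke at J1
b5 stroke at J1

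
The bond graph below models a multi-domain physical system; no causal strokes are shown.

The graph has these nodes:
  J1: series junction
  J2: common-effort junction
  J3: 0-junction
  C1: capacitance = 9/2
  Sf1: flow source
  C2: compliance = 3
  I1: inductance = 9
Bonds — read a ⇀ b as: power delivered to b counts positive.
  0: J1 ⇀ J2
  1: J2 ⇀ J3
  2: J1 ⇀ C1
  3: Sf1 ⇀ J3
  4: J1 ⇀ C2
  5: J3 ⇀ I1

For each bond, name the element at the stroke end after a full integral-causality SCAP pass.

b3 →Sf1  (Sf1 fixes flow; stroke at Sf1)
b2 →J1  (C1 outputs effort q/C1)
b4 →J1  (C2: C, integral causality)
b0 →J2  (J1: last free bond brings flow in)
b1 →J3  (J2: bond 0 brought effort, rest push out)
b5 →I1  (0-jn J3 has e-setter on 1)

bond 0 |J2
bond 1 |J3
bond 2 |J1
bond 3 |Sf1
bond 4 |J1
bond 5 |I1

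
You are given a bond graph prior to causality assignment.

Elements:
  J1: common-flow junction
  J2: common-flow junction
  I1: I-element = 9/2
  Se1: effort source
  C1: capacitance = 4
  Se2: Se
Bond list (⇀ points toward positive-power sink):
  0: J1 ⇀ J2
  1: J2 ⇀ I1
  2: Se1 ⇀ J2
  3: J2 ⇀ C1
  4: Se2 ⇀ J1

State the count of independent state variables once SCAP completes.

β2 stroke→J2  (source Se1 imposes e)
β4 stroke→J1  (source Se2 imposes e)
β0 stroke→J2  (J1: last free bond brings flow in)
β1 stroke→I1  (I1 outputs flow p/I1)
β3 stroke→J2  (common-f at J2 fixed by 1)

2  (C1, I1 all integral)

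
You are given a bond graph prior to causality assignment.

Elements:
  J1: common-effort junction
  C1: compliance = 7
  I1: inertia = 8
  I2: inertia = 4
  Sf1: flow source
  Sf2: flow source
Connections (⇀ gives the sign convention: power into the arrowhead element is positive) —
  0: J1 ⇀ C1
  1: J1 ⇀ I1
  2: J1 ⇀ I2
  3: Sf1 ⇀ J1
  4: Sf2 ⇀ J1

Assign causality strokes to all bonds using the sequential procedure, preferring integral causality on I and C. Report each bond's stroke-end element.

b3 stroke→Sf1  (Sf1: flow source, stroke at near end)
b4 stroke→Sf2  (source Sf2 imposes f)
b0 stroke→J1  (C1: C, integral causality)
b1 stroke→I1  (J1 effort already set via bond 0)
b2 stroke→I2  (0-jn J1 has e-setter on 0)

b0 stroke→J1
b1 stroke→I1
b2 stroke→I2
b3 stroke→Sf1
b4 stroke→Sf2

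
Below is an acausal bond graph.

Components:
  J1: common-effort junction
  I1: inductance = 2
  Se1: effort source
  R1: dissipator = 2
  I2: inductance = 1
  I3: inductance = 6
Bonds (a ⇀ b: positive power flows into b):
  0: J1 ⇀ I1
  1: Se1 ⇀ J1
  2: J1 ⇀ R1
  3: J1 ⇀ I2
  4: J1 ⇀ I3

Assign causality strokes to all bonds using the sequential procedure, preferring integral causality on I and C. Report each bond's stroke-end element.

b0 |I1
b1 |J1
b2 |R1
b3 |I2
b4 |I3

bond 1 stroke→J1  (Se1 (Se) sets effort on bond)
bond 0 stroke→I1  (common-e at J1 fixed by 1)
bond 2 stroke→R1  (J1 effort already set via bond 1)
bond 3 stroke→I2  (J1: bond 1 brought effort, rest push out)
bond 4 stroke→I3  (0-jn J1 has e-setter on 1)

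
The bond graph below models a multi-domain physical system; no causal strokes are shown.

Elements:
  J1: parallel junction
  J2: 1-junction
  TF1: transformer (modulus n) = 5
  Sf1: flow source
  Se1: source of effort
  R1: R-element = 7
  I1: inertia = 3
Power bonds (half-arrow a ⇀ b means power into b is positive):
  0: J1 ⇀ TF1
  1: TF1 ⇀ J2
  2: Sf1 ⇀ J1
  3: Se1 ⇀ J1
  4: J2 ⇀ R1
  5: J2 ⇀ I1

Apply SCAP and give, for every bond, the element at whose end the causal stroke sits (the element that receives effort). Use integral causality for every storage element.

b2 stroke at Sf1  (source Sf1 imposes f)
b3 stroke at J1  (source Se1 imposes e)
b0 stroke at TF1  (J1: bond 3 brought effort, rest push out)
b1 stroke at J2  (TF1 one-in-one-out from 0)
b5 stroke at I1  (I1: I, integral causality)
b4 stroke at J2  (common-f at J2 fixed by 5)

#0 stroke at TF1
#1 stroke at J2
#2 stroke at Sf1
#3 stroke at J1
#4 stroke at J2
#5 stroke at I1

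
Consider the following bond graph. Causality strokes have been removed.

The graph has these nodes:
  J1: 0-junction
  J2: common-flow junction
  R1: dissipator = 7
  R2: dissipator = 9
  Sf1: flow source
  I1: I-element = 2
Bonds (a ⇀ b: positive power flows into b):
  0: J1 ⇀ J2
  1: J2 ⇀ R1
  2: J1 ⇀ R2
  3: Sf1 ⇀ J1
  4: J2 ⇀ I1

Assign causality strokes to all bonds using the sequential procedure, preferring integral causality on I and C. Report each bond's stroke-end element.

#3 →Sf1  (Sf1 fixes flow; stroke at Sf1)
#4 →I1  (prefer integral on I1)
#0 →J2  (J2: bond 4 brought flow, rest push out)
#1 →J2  (1-jn J2 has f-setter on 4)
#2 →J1  (only one effort-in slot at J1)

#0 |J2
#1 |J2
#2 |J1
#3 |Sf1
#4 |I1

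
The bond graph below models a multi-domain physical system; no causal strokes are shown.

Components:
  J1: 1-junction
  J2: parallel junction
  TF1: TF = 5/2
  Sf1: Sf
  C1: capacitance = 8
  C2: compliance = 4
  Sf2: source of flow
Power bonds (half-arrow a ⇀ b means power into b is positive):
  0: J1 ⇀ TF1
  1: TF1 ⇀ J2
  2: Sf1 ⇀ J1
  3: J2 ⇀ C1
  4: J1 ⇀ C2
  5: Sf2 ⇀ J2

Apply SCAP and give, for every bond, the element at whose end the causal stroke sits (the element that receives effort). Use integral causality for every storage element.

#0 →J1
#1 →TF1
#2 →Sf1
#3 →J2
#4 →J1
#5 →Sf2

β2 →Sf1  (Sf1: flow source, stroke at near end)
β5 →Sf2  (source Sf2 imposes f)
β0 →J1  (J1 flow already set via bond 2)
β4 →J1  (J1: bond 2 brought flow, rest push out)
β1 →TF1  (TF TF1: opposite of bond 0)
β3 →J2  (only one effort-in slot at J2)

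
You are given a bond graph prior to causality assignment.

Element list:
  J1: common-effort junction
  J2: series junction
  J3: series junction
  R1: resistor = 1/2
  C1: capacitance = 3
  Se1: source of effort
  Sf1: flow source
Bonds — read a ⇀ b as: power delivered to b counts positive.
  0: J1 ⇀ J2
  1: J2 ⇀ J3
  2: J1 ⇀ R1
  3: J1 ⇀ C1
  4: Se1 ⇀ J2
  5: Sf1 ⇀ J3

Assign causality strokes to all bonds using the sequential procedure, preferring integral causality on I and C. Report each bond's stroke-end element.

bond 0 |J2
bond 1 |J3
bond 2 |R1
bond 3 |J1
bond 4 |J2
bond 5 |Sf1

β4 stroke→J2  (Se1 fixes effort; stroke away)
β5 stroke→Sf1  (source Sf1 imposes f)
β1 stroke→J3  (common-f at J3 fixed by 5)
β0 stroke→J2  (J2: bond 1 brought flow, rest push out)
β3 stroke→J1  (C1 outputs effort q/C1)
β2 stroke→R1  (0-jn J1 has e-setter on 3)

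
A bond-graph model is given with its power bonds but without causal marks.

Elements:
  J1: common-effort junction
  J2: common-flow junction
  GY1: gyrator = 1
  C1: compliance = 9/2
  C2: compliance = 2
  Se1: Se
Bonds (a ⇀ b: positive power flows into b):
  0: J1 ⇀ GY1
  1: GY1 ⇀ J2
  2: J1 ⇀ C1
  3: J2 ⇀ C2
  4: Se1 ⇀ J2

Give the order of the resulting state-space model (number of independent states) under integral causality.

bond 4 stroke→J2  (source Se1 imposes e)
bond 2 stroke→J1  (C1: C, integral causality)
bond 0 stroke→GY1  (0-jn J1 has e-setter on 2)
bond 1 stroke→GY1  (GY GY1: same side as bond 0)
bond 3 stroke→J2  (J2: bond 1 brought flow, rest push out)

2  (C1, C2 all integral)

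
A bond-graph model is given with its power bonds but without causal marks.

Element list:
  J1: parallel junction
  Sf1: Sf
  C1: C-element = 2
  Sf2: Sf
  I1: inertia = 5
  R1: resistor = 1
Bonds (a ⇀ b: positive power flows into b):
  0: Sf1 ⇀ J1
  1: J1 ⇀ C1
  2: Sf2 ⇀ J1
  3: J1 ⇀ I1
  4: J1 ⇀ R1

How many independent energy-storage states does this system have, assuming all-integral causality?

2  (C1, I1 all integral)

β0 stroke at Sf1  (Sf1 fixes flow; stroke at Sf1)
β2 stroke at Sf2  (Sf2 fixes flow; stroke at Sf2)
β1 stroke at J1  (C1: C, integral causality)
β3 stroke at I1  (J1 effort already set via bond 1)
β4 stroke at R1  (J1 effort already set via bond 1)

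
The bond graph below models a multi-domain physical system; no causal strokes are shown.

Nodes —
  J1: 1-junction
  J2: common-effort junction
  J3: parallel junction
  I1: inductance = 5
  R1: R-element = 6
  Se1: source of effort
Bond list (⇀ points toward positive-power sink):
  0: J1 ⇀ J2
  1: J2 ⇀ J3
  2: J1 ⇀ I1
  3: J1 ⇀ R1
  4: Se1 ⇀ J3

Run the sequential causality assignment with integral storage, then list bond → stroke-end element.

b0 stroke at J1
b1 stroke at J2
b2 stroke at I1
b3 stroke at J1
b4 stroke at J3

β4 stroke at J3  (Se1: effort source, stroke at far end)
β1 stroke at J2  (J3: bond 4 brought effort, rest push out)
β0 stroke at J1  (J2: bond 1 brought effort, rest push out)
β2 stroke at I1  (I1: I, integral causality)
β3 stroke at J1  (1-jn J1 has f-setter on 2)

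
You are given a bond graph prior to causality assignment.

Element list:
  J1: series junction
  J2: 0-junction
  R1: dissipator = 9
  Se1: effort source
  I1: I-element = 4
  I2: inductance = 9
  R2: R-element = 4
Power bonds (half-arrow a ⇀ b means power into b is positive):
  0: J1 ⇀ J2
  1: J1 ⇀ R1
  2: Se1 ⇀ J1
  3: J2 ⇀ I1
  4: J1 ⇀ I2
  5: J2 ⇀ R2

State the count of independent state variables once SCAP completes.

2  (I1, I2 all integral)

b2 stroke at J1  (Se1: effort source, stroke at far end)
b3 stroke at I1  (prefer integral on I1)
b4 stroke at I2  (I2 integral (f out))
b0 stroke at J1  (J1: bond 4 brought flow, rest push out)
b1 stroke at J1  (common-f at J1 fixed by 4)
b5 stroke at J2  (J2 needs exactly one e-in)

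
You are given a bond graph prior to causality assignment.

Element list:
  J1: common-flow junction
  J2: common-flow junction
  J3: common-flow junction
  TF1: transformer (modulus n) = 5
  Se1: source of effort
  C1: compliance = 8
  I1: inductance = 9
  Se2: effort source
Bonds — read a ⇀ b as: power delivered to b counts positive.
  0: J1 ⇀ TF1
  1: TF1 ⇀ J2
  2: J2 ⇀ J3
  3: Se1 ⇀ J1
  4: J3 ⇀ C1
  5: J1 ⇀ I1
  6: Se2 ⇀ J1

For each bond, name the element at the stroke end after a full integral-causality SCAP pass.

#3 →J1  (source Se1 imposes e)
#6 →J1  (source Se2 imposes e)
#4 →J3  (prefer integral on C1)
#2 →J2  (J3: last free bond brings flow in)
#1 →TF1  (closing 1-jn rule on J2)
#0 →J1  (TF TF1: opposite of bond 1)
#5 →I1  (J1: last free bond brings flow in)

b0 |J1
b1 |TF1
b2 |J2
b3 |J1
b4 |J3
b5 |I1
b6 |J1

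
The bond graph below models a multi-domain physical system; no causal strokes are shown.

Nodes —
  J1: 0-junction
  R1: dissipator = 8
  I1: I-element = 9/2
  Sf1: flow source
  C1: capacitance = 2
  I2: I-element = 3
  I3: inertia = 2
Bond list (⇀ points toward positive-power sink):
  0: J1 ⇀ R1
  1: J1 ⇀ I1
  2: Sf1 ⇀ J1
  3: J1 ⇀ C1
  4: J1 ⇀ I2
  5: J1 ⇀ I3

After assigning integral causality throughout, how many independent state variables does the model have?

4  (C1, I1, I2, I3 all integral)

b2 stroke at Sf1  (Sf1: flow source, stroke at near end)
b1 stroke at I1  (prefer integral on I1)
b3 stroke at J1  (C1 outputs effort q/C1)
b0 stroke at R1  (J1: bond 3 brought effort, rest push out)
b4 stroke at I2  (J1: bond 3 brought effort, rest push out)
b5 stroke at I3  (common-e at J1 fixed by 3)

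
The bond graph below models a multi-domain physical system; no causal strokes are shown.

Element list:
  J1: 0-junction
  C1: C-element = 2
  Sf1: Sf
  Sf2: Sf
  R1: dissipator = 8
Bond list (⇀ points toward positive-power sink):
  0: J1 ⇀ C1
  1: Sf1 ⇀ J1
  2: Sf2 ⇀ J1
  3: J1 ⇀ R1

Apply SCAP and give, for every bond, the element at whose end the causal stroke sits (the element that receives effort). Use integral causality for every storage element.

#0 stroke at J1
#1 stroke at Sf1
#2 stroke at Sf2
#3 stroke at R1

#1 →Sf1  (Sf1 fixes flow; stroke at Sf1)
#2 →Sf2  (source Sf2 imposes f)
#0 →J1  (C1 integral (e out))
#3 →R1  (0-jn J1 has e-setter on 0)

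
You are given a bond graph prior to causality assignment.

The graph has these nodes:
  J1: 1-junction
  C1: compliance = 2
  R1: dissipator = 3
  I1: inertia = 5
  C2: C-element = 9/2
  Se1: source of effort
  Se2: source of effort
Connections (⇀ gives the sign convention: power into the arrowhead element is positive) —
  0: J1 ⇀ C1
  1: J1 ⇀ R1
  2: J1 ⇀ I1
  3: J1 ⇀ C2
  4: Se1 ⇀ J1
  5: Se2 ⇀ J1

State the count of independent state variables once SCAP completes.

b4 |J1  (Se1 (Se) sets effort on bond)
b5 |J1  (Se2 (Se) sets effort on bond)
b0 |J1  (C1: C, integral causality)
b2 |I1  (I1 integral (f out))
b1 |J1  (J1: bond 2 brought flow, rest push out)
b3 |J1  (1-jn J1 has f-setter on 2)

3  (C1, C2, I1 all integral)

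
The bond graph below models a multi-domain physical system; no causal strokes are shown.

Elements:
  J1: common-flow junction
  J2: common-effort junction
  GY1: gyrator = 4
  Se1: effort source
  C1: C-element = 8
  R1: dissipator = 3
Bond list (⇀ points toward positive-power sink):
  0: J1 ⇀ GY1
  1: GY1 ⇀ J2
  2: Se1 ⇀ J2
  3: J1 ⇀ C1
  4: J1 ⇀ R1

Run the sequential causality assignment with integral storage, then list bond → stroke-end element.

β0 stroke→GY1
β1 stroke→GY1
β2 stroke→J2
β3 stroke→J1
β4 stroke→J1

bond 2 →J2  (Se1 fixes effort; stroke away)
bond 1 →GY1  (0-jn J2 has e-setter on 2)
bond 0 →GY1  (GY1 both-in/both-out from 1)
bond 3 →J1  (J1 flow already set via bond 0)
bond 4 →J1  (J1: bond 0 brought flow, rest push out)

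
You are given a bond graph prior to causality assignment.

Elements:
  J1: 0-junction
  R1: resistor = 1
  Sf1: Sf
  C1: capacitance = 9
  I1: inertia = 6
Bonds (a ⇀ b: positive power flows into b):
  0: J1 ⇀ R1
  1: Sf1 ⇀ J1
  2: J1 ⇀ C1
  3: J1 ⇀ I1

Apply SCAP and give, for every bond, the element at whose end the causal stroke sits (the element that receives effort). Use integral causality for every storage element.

b1 stroke at Sf1  (Sf1: flow source, stroke at near end)
b2 stroke at J1  (C1 outputs effort q/C1)
b0 stroke at R1  (J1: bond 2 brought effort, rest push out)
b3 stroke at I1  (0-jn J1 has e-setter on 2)

β0 stroke→R1
β1 stroke→Sf1
β2 stroke→J1
β3 stroke→I1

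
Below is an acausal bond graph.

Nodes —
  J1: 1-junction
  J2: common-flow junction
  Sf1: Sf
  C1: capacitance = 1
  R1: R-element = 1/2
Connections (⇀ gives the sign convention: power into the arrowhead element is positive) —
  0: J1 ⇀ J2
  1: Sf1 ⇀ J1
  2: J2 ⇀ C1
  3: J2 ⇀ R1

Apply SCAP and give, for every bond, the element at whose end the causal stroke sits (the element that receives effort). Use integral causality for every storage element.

bond 0 stroke at J1
bond 1 stroke at Sf1
bond 2 stroke at J2
bond 3 stroke at J2

β1 →Sf1  (Sf1: flow source, stroke at near end)
β0 →J1  (common-f at J1 fixed by 1)
β2 →J2  (common-f at J2 fixed by 0)
β3 →J2  (J2 flow already set via bond 0)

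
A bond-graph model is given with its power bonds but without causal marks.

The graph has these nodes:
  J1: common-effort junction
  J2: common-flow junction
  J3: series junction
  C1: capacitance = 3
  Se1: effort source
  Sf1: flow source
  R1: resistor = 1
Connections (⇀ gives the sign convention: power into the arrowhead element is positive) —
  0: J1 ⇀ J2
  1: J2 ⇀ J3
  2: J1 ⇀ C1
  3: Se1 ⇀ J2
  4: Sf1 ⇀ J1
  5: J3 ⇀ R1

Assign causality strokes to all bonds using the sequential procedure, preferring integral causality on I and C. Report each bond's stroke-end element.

β3 →J2  (Se1 (Se) sets effort on bond)
β4 →Sf1  (Sf1 fixes flow; stroke at Sf1)
β2 →J1  (C1 integral (e out))
β0 →J2  (0-jn J1 has e-setter on 2)
β1 →J3  (closing 1-jn rule on J2)
β5 →R1  (J3: last free bond brings flow in)

b0 stroke at J2
b1 stroke at J3
b2 stroke at J1
b3 stroke at J2
b4 stroke at Sf1
b5 stroke at R1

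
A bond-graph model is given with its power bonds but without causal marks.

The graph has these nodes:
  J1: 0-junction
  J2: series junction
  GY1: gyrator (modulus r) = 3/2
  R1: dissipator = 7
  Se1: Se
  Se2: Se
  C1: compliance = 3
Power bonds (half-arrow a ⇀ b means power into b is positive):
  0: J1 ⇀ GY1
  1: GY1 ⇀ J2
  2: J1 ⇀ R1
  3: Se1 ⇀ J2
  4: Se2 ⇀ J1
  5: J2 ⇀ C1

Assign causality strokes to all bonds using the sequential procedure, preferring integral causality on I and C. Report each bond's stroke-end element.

#0 stroke→GY1
#1 stroke→GY1
#2 stroke→R1
#3 stroke→J2
#4 stroke→J1
#5 stroke→J2

b3 stroke at J2  (Se1 fixes effort; stroke away)
b4 stroke at J1  (Se2 fixes effort; stroke away)
b0 stroke at GY1  (common-e at J1 fixed by 4)
b2 stroke at R1  (common-e at J1 fixed by 4)
b1 stroke at GY1  (GY1 both-in/both-out from 0)
b5 stroke at J2  (J2: bond 1 brought flow, rest push out)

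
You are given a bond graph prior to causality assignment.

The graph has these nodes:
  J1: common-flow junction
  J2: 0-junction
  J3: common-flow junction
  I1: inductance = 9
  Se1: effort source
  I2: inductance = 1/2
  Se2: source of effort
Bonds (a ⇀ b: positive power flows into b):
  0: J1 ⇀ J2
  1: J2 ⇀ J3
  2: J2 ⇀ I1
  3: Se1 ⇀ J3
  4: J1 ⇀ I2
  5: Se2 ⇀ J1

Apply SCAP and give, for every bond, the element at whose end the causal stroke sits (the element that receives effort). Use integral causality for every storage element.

b0 stroke→J1
b1 stroke→J2
b2 stroke→I1
b3 stroke→J3
b4 stroke→I2
b5 stroke→J1

b3 |J3  (Se1: effort source, stroke at far end)
b5 |J1  (Se2: effort source, stroke at far end)
b1 |J2  (J3: last free bond brings flow in)
b0 |J1  (common-e at J2 fixed by 1)
b2 |I1  (0-jn J2 has e-setter on 1)
b4 |I2  (closing 1-jn rule on J1)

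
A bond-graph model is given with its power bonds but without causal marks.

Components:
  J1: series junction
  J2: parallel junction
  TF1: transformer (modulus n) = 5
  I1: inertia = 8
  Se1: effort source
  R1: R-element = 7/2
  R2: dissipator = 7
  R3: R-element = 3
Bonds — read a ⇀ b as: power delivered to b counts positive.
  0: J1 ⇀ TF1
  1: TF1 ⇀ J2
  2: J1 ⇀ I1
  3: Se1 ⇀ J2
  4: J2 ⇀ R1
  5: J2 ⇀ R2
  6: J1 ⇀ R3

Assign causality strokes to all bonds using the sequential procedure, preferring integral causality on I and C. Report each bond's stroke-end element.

#0 |J1
#1 |TF1
#2 |I1
#3 |J2
#4 |R1
#5 |R2
#6 |J1

β3 →J2  (source Se1 imposes e)
β1 →TF1  (J2: bond 3 brought effort, rest push out)
β4 →R1  (0-jn J2 has e-setter on 3)
β5 →R2  (0-jn J2 has e-setter on 3)
β0 →J1  (TF TF1: opposite of bond 1)
β2 →I1  (I1 integral (f out))
β6 →J1  (J1 flow already set via bond 2)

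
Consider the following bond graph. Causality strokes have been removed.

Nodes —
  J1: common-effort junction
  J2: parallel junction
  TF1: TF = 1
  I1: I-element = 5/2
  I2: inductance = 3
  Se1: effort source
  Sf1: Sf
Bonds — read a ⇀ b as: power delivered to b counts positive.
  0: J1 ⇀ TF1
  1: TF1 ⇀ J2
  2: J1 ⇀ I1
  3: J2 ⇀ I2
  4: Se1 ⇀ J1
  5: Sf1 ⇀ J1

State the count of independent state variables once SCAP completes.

#4 →J1  (Se1 (Se) sets effort on bond)
#5 →Sf1  (source Sf1 imposes f)
#0 →TF1  (0-jn J1 has e-setter on 4)
#2 →I1  (common-e at J1 fixed by 4)
#1 →J2  (TF1: transformer flips bond 0)
#3 →I2  (0-jn J2 has e-setter on 1)

2  (I1, I2 all integral)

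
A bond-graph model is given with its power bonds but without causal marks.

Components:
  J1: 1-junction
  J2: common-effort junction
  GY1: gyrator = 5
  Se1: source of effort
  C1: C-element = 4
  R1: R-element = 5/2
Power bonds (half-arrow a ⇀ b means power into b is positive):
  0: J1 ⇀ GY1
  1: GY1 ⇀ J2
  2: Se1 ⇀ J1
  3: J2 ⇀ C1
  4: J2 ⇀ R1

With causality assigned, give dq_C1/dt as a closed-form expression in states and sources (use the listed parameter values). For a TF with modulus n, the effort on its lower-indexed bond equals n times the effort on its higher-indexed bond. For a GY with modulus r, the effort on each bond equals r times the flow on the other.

dq_C1/dt = E_Se1/5 - q_C1/10

β2 stroke at J1  (source Se1 imposes e)
β0 stroke at GY1  (closing 1-jn rule on J1)
β1 stroke at GY1  (GY GY1: same side as bond 0)
β3 stroke at J2  (C1 outputs effort q/C1)
β4 stroke at R1  (0-jn J2 has e-setter on 3)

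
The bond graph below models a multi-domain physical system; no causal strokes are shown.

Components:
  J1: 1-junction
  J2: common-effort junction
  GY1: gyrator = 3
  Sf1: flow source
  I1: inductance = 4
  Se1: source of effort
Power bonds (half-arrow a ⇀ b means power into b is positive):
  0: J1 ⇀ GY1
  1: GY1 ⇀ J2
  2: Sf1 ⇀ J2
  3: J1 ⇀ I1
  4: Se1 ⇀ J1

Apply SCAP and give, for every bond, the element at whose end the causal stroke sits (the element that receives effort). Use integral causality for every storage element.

#2 →Sf1  (Sf1 (Sf) sets flow on bond)
#4 →J1  (Se1 fixes effort; stroke away)
#1 →J2  (J2 needs exactly one e-in)
#0 →J1  (GY1 both-in/both-out from 1)
#3 →I1  (J1: last free bond brings flow in)

b0 stroke→J1
b1 stroke→J2
b2 stroke→Sf1
b3 stroke→I1
b4 stroke→J1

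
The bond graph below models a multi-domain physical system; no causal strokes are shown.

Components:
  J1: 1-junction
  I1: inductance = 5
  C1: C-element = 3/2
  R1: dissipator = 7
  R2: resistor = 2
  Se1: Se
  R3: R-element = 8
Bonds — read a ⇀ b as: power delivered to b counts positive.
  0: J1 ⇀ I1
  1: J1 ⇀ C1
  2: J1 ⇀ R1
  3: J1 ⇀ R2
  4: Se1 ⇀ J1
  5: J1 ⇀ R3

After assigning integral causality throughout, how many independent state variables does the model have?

2  (C1, I1 all integral)

#4 stroke→J1  (Se1 (Se) sets effort on bond)
#0 stroke→I1  (I1 outputs flow p/I1)
#1 stroke→J1  (J1: bond 0 brought flow, rest push out)
#2 stroke→J1  (1-jn J1 has f-setter on 0)
#3 stroke→J1  (J1: bond 0 brought flow, rest push out)
#5 stroke→J1  (1-jn J1 has f-setter on 0)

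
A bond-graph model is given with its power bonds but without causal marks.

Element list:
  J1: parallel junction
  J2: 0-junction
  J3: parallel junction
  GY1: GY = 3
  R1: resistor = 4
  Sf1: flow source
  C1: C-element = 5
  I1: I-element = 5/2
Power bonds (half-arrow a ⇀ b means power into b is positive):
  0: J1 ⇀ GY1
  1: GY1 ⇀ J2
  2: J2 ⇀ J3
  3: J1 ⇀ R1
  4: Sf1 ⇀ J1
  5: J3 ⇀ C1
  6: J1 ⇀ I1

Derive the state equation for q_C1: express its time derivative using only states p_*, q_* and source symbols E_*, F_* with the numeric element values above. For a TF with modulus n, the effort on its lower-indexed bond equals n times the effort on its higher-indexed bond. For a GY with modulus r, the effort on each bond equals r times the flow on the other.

dq_C1/dt = 4*F_Sf1/3 - 8*p_I1/15 - 4*q_C1/45

#4 →Sf1  (Sf1: flow source, stroke at near end)
#5 →J3  (C1 outputs effort q/C1)
#2 →J2  (common-e at J3 fixed by 5)
#1 →GY1  (J2: bond 2 brought effort, rest push out)
#0 →GY1  (GY1: gyrator matches bond 1)
#6 →I1  (prefer integral on I1)
#3 →J1  (J1 needs exactly one e-in)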